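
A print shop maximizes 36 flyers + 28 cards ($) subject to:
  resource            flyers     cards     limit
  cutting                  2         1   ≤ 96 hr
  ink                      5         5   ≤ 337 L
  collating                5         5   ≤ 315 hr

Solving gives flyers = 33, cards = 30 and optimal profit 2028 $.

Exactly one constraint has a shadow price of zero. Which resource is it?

ink

cutting: 96/96 (binding)
ink: 315/337 (slack 22)
collating: 315/315 (binding)
By complementary slackness, a constraint with positive slack has shadow price 0 → ink.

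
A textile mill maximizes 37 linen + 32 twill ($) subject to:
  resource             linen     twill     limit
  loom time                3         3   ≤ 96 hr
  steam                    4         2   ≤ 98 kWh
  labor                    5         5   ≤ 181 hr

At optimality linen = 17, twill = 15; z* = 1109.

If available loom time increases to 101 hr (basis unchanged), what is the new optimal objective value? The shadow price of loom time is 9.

Δb = 5, so new z* = 1109 + (9)·(5) = 1109 + 45 = 1154.

1154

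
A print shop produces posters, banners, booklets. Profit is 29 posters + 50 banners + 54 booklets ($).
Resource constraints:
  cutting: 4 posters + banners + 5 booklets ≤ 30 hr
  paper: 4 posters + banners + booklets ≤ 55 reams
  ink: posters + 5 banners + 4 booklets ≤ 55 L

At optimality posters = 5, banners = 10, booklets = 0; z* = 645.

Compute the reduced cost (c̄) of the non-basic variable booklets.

-7

Binding: cutting and ink. Non-binding: paper (25 unused).
Since paper is not tight, its dual is 0.
Dual feasibility on the basic columns requires 4·y_cutting + 1·y_ink = 29, 1·y_cutting + 5·y_ink = 50.
This yields shadow prices y_cutting = 5, y_ink = 9.
Reduced cost of booklets: c₃ − yᵀa₃ = 54 − (5·5 + 9·4) = 54 − 61 = -7.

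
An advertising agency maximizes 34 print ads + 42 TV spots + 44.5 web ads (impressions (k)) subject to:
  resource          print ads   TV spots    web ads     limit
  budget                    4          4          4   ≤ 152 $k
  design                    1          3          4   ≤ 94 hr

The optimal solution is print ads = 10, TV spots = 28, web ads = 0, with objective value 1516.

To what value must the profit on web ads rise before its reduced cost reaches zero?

46

At the optimum: budget uses 152 of 152 (binding); design uses 94 of 94 (binding).
The binding rows give the dual system: 4·y_budget + 1·y_design = 34 and 4·y_budget + 3·y_design = 42.
Solving: y_budget = 7.5, y_design = 4.
web ads enters the basis when its profit ≥ yᵀa₃ = 7.5·4 + 4·4 = 46.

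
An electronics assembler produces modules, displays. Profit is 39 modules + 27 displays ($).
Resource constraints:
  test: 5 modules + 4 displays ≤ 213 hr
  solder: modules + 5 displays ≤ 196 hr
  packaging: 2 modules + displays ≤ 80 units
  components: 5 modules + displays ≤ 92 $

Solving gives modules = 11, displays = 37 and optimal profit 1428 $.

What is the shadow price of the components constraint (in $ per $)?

Binding: solder and components. Non-binding: test (10 unused), packaging (21 unused).
Since test, packaging are not tight, their duals are 0.
The binding rows give the dual system: 1·y_solder + 5·y_components = 39 and 5·y_solder + 1·y_components = 27.
This yields shadow prices y_solder = 4, y_components = 7.
Shadow price of components = 7.

7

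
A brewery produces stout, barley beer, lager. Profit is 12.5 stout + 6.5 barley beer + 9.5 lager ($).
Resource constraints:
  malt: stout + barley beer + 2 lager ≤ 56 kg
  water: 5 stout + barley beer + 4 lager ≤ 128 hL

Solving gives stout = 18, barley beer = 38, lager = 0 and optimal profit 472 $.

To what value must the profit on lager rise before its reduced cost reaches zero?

16

Both malt and water are binding at x*.
Dual feasibility on the basic columns requires 1·y_malt + 5·y_water = 12.5, 1·y_malt + 1·y_water = 6.5.
→ y_malt = 5 and y_water = 1.5.
lager enters the basis when its profit ≥ yᵀa₃ = 5·2 + 1.5·4 = 16.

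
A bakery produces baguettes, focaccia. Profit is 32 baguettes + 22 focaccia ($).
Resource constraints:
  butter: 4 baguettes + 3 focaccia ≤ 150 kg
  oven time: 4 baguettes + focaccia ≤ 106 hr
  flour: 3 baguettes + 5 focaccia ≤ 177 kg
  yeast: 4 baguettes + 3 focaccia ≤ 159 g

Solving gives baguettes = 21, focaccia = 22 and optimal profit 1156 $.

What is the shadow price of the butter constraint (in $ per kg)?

At the optimum: butter uses 150 of 150 (binding); oven time uses 106 of 106 (binding); flour uses 173 of 177 (slack = 4); yeast uses 150 of 159 (slack = 9).
By complementary slackness, y = 0 for the non-binding constraints.
From A_Bᵀ y = c: 4·y_butter + 4·y_oven time = 32; 3·y_butter + 1·y_oven time = 22.
→ y_butter = 7 and y_oven time = 1.
Shadow price of butter = 7.

7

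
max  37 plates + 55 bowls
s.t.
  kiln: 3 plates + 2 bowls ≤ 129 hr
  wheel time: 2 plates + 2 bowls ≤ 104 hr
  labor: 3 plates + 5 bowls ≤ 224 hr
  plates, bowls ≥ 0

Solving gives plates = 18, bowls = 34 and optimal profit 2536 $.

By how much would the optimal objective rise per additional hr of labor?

9

Binding: wheel time and labor. Non-binding: kiln (7 unused).
Since kiln is not tight, its dual is 0.
From A_Bᵀ y = c: 2·y_wheel time + 3·y_labor = 37; 2·y_wheel time + 5·y_labor = 55.
This yields shadow prices y_wheel time = 5, y_labor = 9.
Shadow price of labor = 9.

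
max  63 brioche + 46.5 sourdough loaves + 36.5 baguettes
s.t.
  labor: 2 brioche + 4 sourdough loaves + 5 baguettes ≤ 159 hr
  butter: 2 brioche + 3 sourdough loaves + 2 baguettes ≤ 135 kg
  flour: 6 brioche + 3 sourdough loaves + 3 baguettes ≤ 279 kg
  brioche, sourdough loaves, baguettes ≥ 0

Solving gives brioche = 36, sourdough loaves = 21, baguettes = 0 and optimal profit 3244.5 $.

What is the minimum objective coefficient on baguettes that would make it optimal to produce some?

39

Binding: butter and flour. Non-binding: labor (3 unused).
By complementary slackness, y = 0 for the non-binding constraint.
The binding rows give the dual system: 2·y_butter + 6·y_flour = 63 and 3·y_butter + 3·y_flour = 46.5.
Solving: y_butter = 7.5, y_flour = 8.
baguettes enters the basis when its profit ≥ yᵀa₃ = 7.5·2 + 8·3 = 39.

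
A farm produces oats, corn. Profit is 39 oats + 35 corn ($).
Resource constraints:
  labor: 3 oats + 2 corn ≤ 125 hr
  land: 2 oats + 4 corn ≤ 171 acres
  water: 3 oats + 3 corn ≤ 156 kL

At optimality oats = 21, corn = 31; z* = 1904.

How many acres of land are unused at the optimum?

land used = 2·21 + 4·31 = 166; slack = 171 − 166 = 5.

5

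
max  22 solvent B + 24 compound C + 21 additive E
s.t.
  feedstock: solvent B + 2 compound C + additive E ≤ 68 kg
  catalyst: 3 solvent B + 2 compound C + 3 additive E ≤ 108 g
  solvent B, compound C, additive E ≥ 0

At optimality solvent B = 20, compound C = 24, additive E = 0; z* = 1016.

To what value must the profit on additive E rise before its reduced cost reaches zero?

At the optimum: feedstock uses 68 of 68 (binding); catalyst uses 108 of 108 (binding).
From A_Bᵀ y = c: 1·y_feedstock + 3·y_catalyst = 22; 2·y_feedstock + 2·y_catalyst = 24.
This yields shadow prices y_feedstock = 7, y_catalyst = 5.
additive E enters the basis when its profit ≥ yᵀa₃ = 7·1 + 5·3 = 22.

22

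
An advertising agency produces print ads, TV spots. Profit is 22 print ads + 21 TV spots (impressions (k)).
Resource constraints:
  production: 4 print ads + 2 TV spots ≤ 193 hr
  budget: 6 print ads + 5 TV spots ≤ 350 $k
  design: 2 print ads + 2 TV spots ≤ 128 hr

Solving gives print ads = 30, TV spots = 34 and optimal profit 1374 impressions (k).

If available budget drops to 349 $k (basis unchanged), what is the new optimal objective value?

1373

Check each constraint at x*: production 188/193 (slack 5); budget 350/350 (tight); design 128/128 (tight).
Since production is not tight, its dual is 0.
From A_Bᵀ y = c: 6·y_budget + 2·y_design = 22; 5·y_budget + 2·y_design = 21.
This yields shadow prices y_budget = 1, y_design = 8.
Δz = y_budget·Δb = 1 × (-1) = -1, so new z* = 1374 − 1 = 1373.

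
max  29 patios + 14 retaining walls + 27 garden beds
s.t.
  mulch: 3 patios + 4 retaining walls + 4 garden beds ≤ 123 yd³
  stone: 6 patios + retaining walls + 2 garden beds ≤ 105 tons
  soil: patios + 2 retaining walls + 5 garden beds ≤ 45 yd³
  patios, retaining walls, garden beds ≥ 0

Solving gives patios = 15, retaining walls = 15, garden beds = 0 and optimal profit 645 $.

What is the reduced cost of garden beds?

-6

Check each constraint at x*: mulch 105/123 (slack 18); stone 105/105 (tight); soil 45/45 (tight).
By complementary slackness, y = 0 for the non-binding constraint.
The binding rows give the dual system: 6·y_stone + 1·y_soil = 29 and 1·y_stone + 2·y_soil = 14.
→ y_stone = 4 and y_soil = 5.
Reduced cost of garden beds: c₃ − yᵀa₃ = 27 − (4·2 + 5·5) = 27 − 33 = -6.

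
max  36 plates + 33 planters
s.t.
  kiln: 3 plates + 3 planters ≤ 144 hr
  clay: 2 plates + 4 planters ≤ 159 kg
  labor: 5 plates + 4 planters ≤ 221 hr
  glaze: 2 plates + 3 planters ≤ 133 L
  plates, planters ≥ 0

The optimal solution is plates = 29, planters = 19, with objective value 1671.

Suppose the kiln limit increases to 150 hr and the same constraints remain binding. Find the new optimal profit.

At the optimum: kiln uses 144 of 144 (binding); clay uses 134 of 159 (slack = 25); labor uses 221 of 221 (binding); glaze uses 115 of 133 (slack = 18).
Slack constraints have shadow price 0 (complementary slackness).
Dual feasibility on the basic columns requires 3·y_kiln + 5·y_labor = 36, 3·y_kiln + 4·y_labor = 33.
This yields shadow prices y_kiln = 7, y_labor = 3.
Δz = y_kiln·Δb = 7 × (6) = 42, so new z* = 1671 + 42 = 1713.

1713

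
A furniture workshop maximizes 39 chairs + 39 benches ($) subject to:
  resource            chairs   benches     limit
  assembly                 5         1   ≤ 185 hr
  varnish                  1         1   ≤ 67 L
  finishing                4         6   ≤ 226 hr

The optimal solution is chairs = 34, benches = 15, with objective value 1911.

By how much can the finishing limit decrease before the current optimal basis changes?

78

Binding constraints: assembly, finishing. The basis is B = [[5,1],[4,6]] with det 26.
Per unit decrease in finishing, x* moves by d = (0.0385, -0.1923).
The basis stays optimal until benches reaches 0; allowable decrease = 78 hr.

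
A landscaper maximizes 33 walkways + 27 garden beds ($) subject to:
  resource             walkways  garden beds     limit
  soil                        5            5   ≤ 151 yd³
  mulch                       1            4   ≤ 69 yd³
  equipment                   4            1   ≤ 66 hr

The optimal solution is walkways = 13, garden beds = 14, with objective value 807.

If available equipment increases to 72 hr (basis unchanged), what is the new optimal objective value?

Binding: mulch and equipment. Non-binding: soil (16 unused).
Slack constraints have shadow price 0 (complementary slackness).
From A_Bᵀ y = c: 1·y_mulch + 4·y_equipment = 33; 4·y_mulch + 1·y_equipment = 27.
→ y_mulch = 5 and y_equipment = 7.
Δz = y_equipment·Δb = 7 × (6) = 42, so new z* = 807 + 42 = 849.

849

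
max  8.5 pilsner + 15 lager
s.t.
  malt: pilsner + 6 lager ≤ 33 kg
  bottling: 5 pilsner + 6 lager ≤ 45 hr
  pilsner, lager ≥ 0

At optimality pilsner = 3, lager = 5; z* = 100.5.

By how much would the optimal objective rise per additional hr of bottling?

1.5

Check each constraint at x*: malt 33/33 (tight); bottling 45/45 (tight).
The binding rows give the dual system: 1·y_malt + 5·y_bottling = 8.5 and 6·y_malt + 6·y_bottling = 15.
This yields shadow prices y_malt = 1, y_bottling = 1.5.
Shadow price of bottling = 1.5.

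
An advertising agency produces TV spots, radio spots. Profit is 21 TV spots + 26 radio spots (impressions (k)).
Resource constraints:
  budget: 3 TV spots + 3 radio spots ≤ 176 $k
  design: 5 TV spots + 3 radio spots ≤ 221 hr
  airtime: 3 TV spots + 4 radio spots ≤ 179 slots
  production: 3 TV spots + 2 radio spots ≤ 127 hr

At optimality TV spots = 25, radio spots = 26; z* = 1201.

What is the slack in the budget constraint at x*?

23

budget used = 3·25 + 3·26 = 153; slack = 176 − 153 = 23.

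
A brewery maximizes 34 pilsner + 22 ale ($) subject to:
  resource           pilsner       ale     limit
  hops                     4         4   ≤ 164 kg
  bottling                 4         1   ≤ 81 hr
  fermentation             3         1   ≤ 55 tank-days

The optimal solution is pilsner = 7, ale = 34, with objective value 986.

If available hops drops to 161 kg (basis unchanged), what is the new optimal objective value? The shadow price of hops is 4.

974

Δb = -3, so new z* = 986 + (4)·(-3) = 986 − 12 = 974.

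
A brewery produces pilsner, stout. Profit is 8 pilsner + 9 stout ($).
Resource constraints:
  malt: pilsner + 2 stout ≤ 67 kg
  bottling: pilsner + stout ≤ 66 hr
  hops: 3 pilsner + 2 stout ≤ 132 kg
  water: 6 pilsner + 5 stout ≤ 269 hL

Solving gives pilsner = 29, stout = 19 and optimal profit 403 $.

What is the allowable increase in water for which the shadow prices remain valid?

Binding constraints: malt, water. The basis is B = [[1,2],[6,5]] with det -7.
Per unit increase in water, x* moves by d = (0.2857, -0.1429).
The basis stays optimal until hops becomes binding; allowable increase = 12.25 hL.

12.25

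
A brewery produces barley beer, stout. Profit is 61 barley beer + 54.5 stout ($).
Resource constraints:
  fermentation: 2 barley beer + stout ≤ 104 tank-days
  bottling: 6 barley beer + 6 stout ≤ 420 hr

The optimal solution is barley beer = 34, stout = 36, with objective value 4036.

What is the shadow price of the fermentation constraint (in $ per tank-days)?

At the optimum: fermentation uses 104 of 104 (binding); bottling uses 420 of 420 (binding).
From A_Bᵀ y = c: 2·y_fermentation + 6·y_bottling = 61; 1·y_fermentation + 6·y_bottling = 54.5.
This yields shadow prices y_fermentation = 6.5, y_bottling = 8.
Shadow price of fermentation = 6.5.

6.5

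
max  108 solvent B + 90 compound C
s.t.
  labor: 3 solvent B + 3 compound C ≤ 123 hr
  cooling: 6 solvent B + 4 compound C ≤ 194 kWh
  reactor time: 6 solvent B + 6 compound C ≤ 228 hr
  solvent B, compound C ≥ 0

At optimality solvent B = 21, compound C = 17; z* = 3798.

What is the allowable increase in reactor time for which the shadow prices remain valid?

Binding constraints: cooling, reactor time. The basis is B = [[6,4],[6,6]] with det 12.
Per unit increase in reactor time, x* moves by d = (-0.3333, 0.5).
The basis stays optimal until labor becomes binding; allowable increase = 18 hr.

18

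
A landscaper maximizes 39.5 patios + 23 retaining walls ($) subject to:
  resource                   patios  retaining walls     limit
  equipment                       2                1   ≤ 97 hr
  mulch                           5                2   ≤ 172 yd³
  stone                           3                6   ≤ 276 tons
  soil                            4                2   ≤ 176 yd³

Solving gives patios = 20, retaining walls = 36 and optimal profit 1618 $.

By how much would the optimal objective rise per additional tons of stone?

Check each constraint at x*: equipment 76/97 (slack 21); mulch 172/172 (tight); stone 276/276 (tight); soil 152/176 (slack 24).
By complementary slackness, y = 0 for the non-binding constraints.
Dual feasibility on the basic columns requires 5·y_mulch + 3·y_stone = 39.5, 2·y_mulch + 6·y_stone = 23.
Solving: y_mulch = 7, y_stone = 1.5.
Shadow price of stone = 1.5.

1.5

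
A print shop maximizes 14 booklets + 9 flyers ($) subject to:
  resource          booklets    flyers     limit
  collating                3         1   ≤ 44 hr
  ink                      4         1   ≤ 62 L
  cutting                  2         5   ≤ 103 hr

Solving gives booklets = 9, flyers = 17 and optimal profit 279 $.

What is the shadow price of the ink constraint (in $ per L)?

At the optimum: collating uses 44 of 44 (binding); ink uses 53 of 62 (slack = 9); cutting uses 103 of 103 (binding).
By complementary slackness, y = 0 for the non-binding constraint.
From A_Bᵀ y = c: 3·y_collating + 2·y_cutting = 14; 1·y_collating + 5·y_cutting = 9.
This yields shadow prices y_collating = 4, y_cutting = 1.
Shadow price of ink = 0.

0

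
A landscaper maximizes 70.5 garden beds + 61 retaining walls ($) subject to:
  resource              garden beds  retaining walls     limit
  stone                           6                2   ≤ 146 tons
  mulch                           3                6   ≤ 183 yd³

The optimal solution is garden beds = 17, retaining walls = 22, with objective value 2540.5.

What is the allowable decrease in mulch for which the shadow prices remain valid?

110

Binding constraints: stone, mulch. The basis is B = [[6,2],[3,6]] with det 30.
Per unit decrease in mulch, x* moves by d = (0.0667, -0.2).
The basis stays optimal until retaining walls reaches 0; allowable decrease = 110 yd³.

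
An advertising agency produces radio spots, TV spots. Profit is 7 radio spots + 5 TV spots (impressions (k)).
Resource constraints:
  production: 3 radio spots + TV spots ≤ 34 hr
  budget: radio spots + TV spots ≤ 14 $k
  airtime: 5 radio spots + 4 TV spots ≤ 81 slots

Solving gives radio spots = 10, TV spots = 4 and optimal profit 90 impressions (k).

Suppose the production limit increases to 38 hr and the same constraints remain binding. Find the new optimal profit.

94

At the optimum: production uses 34 of 34 (binding); budget uses 14 of 14 (binding); airtime uses 66 of 81 (slack = 15).
By complementary slackness, y = 0 for the non-binding constraint.
Dual feasibility on the basic columns requires 3·y_production + 1·y_budget = 7, 1·y_production + 1·y_budget = 5.
→ y_production = 1 and y_budget = 4.
Δz = y_production·Δb = 1 × (4) = 4, so new z* = 90 + 4 = 94.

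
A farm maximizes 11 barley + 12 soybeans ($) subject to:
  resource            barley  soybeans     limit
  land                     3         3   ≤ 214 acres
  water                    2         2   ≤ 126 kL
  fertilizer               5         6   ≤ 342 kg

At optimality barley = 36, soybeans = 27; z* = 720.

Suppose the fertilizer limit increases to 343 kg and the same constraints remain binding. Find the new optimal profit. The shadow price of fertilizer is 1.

721

Δb = 1, so new z* = 720 + (1)·(1) = 720 + 1 = 721.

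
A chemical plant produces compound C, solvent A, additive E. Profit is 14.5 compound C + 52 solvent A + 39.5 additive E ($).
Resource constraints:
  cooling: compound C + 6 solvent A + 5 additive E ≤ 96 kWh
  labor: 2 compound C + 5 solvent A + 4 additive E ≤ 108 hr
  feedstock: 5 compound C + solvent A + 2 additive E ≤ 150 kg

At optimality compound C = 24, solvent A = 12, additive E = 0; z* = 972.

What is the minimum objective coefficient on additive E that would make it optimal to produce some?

At the optimum: cooling uses 96 of 96 (binding); labor uses 108 of 108 (binding); feedstock uses 132 of 150 (slack = 18).
Slack constraints have shadow price 0 (complementary slackness).
The binding rows give the dual system: 1·y_cooling + 2·y_labor = 14.5 and 6·y_cooling + 5·y_labor = 52.
This yields shadow prices y_cooling = 4.5, y_labor = 5.
additive E enters the basis when its profit ≥ yᵀa₃ = 4.5·5 + 5·4 = 42.5.

42.5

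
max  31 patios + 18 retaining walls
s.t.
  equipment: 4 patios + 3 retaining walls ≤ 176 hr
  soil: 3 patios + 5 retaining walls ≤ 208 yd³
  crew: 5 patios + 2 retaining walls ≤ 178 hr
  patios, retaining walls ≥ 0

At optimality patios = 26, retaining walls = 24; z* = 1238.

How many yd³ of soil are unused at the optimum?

soil used = 3·26 + 5·24 = 198; slack = 208 − 198 = 10.

10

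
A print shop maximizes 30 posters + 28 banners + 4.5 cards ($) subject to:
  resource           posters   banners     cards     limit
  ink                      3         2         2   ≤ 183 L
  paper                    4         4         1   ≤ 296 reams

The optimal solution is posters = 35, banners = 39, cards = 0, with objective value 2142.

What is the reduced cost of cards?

Both ink and paper are binding at x*.
The binding rows give the dual system: 3·y_ink + 4·y_paper = 30 and 2·y_ink + 4·y_paper = 28.
This yields shadow prices y_ink = 2, y_paper = 6.
Reduced cost of cards: c₃ − yᵀa₃ = 4.5 − (2·2 + 6·1) = 4.5 − 10 = -5.5.

-5.5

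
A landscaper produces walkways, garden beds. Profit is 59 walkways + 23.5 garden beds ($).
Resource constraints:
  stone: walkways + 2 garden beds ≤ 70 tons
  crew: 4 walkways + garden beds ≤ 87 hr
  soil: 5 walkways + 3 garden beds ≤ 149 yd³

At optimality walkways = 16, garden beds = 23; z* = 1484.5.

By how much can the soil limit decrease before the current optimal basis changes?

Binding constraints: crew, soil. The basis is B = [[4,1],[5,3]] with det 7.
Per unit decrease in soil, x* moves by d = (0.1429, -0.5714).
The basis stays optimal until garden beds reaches 0; allowable decrease = 40.25 yd³.

40.25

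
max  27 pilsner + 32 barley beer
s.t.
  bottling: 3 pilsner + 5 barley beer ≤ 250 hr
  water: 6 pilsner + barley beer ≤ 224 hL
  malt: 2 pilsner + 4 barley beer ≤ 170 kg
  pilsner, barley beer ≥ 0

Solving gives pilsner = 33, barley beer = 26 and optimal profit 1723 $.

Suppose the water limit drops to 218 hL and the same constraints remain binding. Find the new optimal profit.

Binding: water and malt. Non-binding: bottling (21 unused).
By complementary slackness, y = 0 for the non-binding constraint.
The binding rows give the dual system: 6·y_water + 2·y_malt = 27 and 1·y_water + 4·y_malt = 32.
→ y_water = 2 and y_malt = 7.5.
Δz = y_water·Δb = 2 × (-6) = -12, so new z* = 1723 − 12 = 1711.

1711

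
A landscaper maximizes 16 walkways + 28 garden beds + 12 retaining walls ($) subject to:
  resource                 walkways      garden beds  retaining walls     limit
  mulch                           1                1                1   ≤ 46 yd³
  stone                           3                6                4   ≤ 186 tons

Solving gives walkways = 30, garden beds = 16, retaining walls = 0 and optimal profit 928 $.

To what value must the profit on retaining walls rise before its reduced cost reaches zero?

At the optimum: mulch uses 46 of 46 (binding); stone uses 186 of 186 (binding).
From A_Bᵀ y = c: 1·y_mulch + 3·y_stone = 16; 1·y_mulch + 6·y_stone = 28.
→ y_mulch = 4 and y_stone = 4.
retaining walls enters the basis when its profit ≥ yᵀa₃ = 4·1 + 4·4 = 20.

20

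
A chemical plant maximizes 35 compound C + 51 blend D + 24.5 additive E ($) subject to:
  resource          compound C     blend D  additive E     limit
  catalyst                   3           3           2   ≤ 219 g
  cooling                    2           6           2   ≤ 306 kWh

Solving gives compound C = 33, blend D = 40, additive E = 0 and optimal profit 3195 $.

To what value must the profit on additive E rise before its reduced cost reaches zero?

26

At the optimum: catalyst uses 219 of 219 (binding); cooling uses 306 of 306 (binding).
Dual feasibility on the basic columns requires 3·y_catalyst + 2·y_cooling = 35, 3·y_catalyst + 6·y_cooling = 51.
→ y_catalyst = 9 and y_cooling = 4.
additive E enters the basis when its profit ≥ yᵀa₃ = 9·2 + 4·2 = 26.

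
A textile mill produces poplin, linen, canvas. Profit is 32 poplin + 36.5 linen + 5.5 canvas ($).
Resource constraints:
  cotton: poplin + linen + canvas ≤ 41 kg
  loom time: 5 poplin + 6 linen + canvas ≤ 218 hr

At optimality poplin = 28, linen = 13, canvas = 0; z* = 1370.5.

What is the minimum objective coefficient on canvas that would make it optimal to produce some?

14

Check each constraint at x*: cotton 41/41 (tight); loom time 218/218 (tight).
Dual feasibility on the basic columns requires 1·y_cotton + 5·y_loom time = 32, 1·y_cotton + 6·y_loom time = 36.5.
→ y_cotton = 9.5 and y_loom time = 4.5.
canvas enters the basis when its profit ≥ yᵀa₃ = 9.5·1 + 4.5·1 = 14.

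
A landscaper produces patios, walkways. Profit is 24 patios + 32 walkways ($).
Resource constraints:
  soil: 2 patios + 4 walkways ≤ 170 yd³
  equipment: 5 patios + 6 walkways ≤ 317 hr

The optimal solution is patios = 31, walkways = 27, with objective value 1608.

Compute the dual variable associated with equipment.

Check each constraint at x*: soil 170/170 (tight); equipment 317/317 (tight).
From A_Bᵀ y = c: 2·y_soil + 5·y_equipment = 24; 4·y_soil + 6·y_equipment = 32.
→ y_soil = 2 and y_equipment = 4.
Shadow price of equipment = 4.

4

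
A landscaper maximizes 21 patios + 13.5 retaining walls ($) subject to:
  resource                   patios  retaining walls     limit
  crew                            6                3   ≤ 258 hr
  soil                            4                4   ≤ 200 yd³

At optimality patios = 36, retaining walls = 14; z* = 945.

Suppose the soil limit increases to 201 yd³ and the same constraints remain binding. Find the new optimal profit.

At the optimum: crew uses 258 of 258 (binding); soil uses 200 of 200 (binding).
Dual feasibility on the basic columns requires 6·y_crew + 4·y_soil = 21, 3·y_crew + 4·y_soil = 13.5.
This yields shadow prices y_crew = 2.5, y_soil = 1.5.
Δz = y_soil·Δb = 1.5 × (1) = 1.5, so new z* = 945 + 1.5 = 946.5.

946.5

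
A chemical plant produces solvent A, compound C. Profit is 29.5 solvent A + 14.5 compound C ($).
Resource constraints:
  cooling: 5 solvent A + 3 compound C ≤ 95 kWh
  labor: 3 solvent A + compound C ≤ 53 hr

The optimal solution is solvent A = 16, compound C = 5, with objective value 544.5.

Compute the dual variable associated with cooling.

3.5

Check each constraint at x*: cooling 95/95 (tight); labor 53/53 (tight).
Dual feasibility on the basic columns requires 5·y_cooling + 3·y_labor = 29.5, 3·y_cooling + 1·y_labor = 14.5.
This yields shadow prices y_cooling = 3.5, y_labor = 4.
Shadow price of cooling = 3.5.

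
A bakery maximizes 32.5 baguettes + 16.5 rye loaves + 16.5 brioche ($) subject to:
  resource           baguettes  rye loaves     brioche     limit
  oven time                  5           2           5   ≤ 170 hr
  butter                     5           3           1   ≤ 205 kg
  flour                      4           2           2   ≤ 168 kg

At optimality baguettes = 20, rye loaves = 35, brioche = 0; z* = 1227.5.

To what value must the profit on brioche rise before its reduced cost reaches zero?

18.5

At the optimum: oven time uses 170 of 170 (binding); butter uses 205 of 205 (binding); flour uses 150 of 168 (slack = 18).
By complementary slackness, y = 0 for the non-binding constraint.
The binding rows give the dual system: 5·y_oven time + 5·y_butter = 32.5 and 2·y_oven time + 3·y_butter = 16.5.
This yields shadow prices y_oven time = 3, y_butter = 3.5.
brioche enters the basis when its profit ≥ yᵀa₃ = 3·5 + 3.5·1 = 18.5.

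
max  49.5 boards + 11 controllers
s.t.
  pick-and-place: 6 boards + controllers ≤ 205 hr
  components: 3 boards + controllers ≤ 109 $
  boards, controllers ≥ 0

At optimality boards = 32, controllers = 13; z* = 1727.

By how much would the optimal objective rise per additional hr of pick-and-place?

5.5

Both pick-and-place and components are binding at x*.
The binding rows give the dual system: 6·y_pick-and-place + 3·y_components = 49.5 and 1·y_pick-and-place + 1·y_components = 11.
This yields shadow prices y_pick-and-place = 5.5, y_components = 5.5.
Shadow price of pick-and-place = 5.5.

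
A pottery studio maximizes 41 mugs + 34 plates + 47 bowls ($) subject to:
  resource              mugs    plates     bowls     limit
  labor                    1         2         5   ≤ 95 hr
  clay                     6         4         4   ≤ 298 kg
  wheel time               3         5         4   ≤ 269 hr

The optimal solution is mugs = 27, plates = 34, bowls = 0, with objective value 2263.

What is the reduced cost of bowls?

-2

Binding: labor and clay. Non-binding: wheel time (18 unused).
By complementary slackness, y = 0 for the non-binding constraint.
The binding rows give the dual system: 1·y_labor + 6·y_clay = 41 and 2·y_labor + 4·y_clay = 34.
→ y_labor = 5 and y_clay = 6.
Reduced cost of bowls: c₃ − yᵀa₃ = 47 − (5·5 + 6·4) = 47 − 49 = -2.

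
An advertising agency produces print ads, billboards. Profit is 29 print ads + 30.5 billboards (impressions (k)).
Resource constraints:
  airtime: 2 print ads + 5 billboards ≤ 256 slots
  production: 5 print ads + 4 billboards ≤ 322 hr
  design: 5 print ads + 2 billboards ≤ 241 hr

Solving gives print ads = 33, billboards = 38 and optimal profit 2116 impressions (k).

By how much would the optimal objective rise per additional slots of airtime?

4.5

Check each constraint at x*: airtime 256/256 (tight); production 317/322 (slack 5); design 241/241 (tight).
By complementary slackness, y = 0 for the non-binding constraint.
From A_Bᵀ y = c: 2·y_airtime + 5·y_design = 29; 5·y_airtime + 2·y_design = 30.5.
This yields shadow prices y_airtime = 4.5, y_design = 4.
Shadow price of airtime = 4.5.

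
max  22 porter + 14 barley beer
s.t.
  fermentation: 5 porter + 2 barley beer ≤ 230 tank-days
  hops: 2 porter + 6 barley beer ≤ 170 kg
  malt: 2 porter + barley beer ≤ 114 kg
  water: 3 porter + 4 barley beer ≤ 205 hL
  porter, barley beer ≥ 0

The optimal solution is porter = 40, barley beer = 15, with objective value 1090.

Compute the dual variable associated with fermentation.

4

At the optimum: fermentation uses 230 of 230 (binding); hops uses 170 of 170 (binding); malt uses 95 of 114 (slack = 19); water uses 180 of 205 (slack = 25).
Slack constraints have shadow price 0 (complementary slackness).
From A_Bᵀ y = c: 5·y_fermentation + 2·y_hops = 22; 2·y_fermentation + 6·y_hops = 14.
Solving: y_fermentation = 4, y_hops = 1.
Shadow price of fermentation = 4.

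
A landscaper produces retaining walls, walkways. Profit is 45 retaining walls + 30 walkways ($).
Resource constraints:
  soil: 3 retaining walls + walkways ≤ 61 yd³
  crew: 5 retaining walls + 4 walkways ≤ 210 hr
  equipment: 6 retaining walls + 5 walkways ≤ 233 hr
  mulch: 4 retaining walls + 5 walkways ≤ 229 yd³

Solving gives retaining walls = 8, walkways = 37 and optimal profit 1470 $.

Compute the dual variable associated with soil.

Check each constraint at x*: soil 61/61 (tight); crew 188/210 (slack 22); equipment 233/233 (tight); mulch 217/229 (slack 12).
Slack constraints have shadow price 0 (complementary slackness).
Dual feasibility on the basic columns requires 3·y_soil + 6·y_equipment = 45, 1·y_soil + 5·y_equipment = 30.
This yields shadow prices y_soil = 5, y_equipment = 5.
Shadow price of soil = 5.

5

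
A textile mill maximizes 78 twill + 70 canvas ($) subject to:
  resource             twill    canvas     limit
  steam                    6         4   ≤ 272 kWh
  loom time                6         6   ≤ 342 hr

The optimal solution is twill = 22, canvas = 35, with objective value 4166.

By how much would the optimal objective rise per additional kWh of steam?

4

Both steam and loom time are binding at x*.
From A_Bᵀ y = c: 6·y_steam + 6·y_loom time = 78; 4·y_steam + 6·y_loom time = 70.
→ y_steam = 4 and y_loom time = 9.
Shadow price of steam = 4.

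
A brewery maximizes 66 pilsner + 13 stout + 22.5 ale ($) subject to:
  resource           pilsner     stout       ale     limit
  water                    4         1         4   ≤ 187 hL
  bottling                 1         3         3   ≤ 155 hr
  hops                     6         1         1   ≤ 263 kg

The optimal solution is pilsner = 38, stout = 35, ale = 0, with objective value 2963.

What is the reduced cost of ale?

-8.5

Binding: water and hops. Non-binding: bottling (12 unused).
Since bottling is not tight, its dual is 0.
Dual feasibility on the basic columns requires 4·y_water + 6·y_hops = 66, 1·y_water + 1·y_hops = 13.
This yields shadow prices y_water = 6, y_hops = 7.
Reduced cost of ale: c₃ − yᵀa₃ = 22.5 − (6·4 + 7·1) = 22.5 − 31 = -8.5.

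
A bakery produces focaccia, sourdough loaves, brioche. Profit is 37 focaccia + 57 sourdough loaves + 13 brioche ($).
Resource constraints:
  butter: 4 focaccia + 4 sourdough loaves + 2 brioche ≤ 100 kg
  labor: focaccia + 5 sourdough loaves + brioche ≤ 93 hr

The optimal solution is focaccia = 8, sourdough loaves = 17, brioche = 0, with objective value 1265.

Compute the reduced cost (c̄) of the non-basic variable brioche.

-8

Both butter and labor are binding at x*.
Dual feasibility on the basic columns requires 4·y_butter + 1·y_labor = 37, 4·y_butter + 5·y_labor = 57.
This yields shadow prices y_butter = 8, y_labor = 5.
Reduced cost of brioche: c₃ − yᵀa₃ = 13 − (8·2 + 5·1) = 13 − 21 = -8.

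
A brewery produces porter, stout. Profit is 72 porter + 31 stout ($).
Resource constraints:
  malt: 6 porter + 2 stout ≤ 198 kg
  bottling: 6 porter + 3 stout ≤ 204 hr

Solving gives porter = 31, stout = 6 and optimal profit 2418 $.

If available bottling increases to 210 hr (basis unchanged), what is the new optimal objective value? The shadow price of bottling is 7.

2460

Δb = 6, so new z* = 2418 + (7)·(6) = 2418 + 42 = 2460.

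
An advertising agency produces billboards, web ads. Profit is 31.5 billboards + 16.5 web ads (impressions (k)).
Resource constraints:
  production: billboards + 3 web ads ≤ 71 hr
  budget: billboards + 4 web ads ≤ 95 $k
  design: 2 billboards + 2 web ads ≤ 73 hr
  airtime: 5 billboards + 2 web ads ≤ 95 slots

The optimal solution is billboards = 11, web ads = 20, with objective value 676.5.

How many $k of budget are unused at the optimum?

budget used = 1·11 + 4·20 = 91; slack = 95 − 91 = 4.

4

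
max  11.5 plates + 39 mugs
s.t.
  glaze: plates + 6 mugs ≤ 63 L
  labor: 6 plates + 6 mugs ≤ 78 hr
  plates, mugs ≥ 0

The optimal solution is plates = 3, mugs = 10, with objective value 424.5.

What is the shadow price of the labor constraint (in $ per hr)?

1

At the optimum: glaze uses 63 of 63 (binding); labor uses 78 of 78 (binding).
The binding rows give the dual system: 1·y_glaze + 6·y_labor = 11.5 and 6·y_glaze + 6·y_labor = 39.
→ y_glaze = 5.5 and y_labor = 1.
Shadow price of labor = 1.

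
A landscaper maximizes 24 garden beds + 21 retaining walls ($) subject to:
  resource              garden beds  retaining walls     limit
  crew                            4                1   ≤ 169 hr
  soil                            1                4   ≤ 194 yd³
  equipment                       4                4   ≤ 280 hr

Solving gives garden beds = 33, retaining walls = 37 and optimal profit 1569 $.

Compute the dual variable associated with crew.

At the optimum: crew uses 169 of 169 (binding); soil uses 181 of 194 (slack = 13); equipment uses 280 of 280 (binding).
Slack constraints have shadow price 0 (complementary slackness).
Dual feasibility on the basic columns requires 4·y_crew + 4·y_equipment = 24, 1·y_crew + 4·y_equipment = 21.
→ y_crew = 1 and y_equipment = 5.
Shadow price of crew = 1.

1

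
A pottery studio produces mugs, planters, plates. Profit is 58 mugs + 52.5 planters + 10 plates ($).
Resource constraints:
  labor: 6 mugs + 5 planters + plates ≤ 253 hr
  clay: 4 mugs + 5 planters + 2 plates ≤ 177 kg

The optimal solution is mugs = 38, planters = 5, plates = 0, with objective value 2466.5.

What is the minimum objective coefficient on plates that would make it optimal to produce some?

13

Both labor and clay are binding at x*.
Dual feasibility on the basic columns requires 6·y_labor + 4·y_clay = 58, 5·y_labor + 5·y_clay = 52.5.
This yields shadow prices y_labor = 8, y_clay = 2.5.
plates enters the basis when its profit ≥ yᵀa₃ = 8·1 + 2.5·2 = 13.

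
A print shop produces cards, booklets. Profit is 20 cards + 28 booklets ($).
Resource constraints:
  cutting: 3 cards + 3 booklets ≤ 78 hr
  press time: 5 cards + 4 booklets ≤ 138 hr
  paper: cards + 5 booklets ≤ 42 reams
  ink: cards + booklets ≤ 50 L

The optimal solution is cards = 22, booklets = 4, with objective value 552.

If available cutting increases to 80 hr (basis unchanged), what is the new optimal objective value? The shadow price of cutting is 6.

Δb = 2, so new z* = 552 + (6)·(2) = 552 + 12 = 564.

564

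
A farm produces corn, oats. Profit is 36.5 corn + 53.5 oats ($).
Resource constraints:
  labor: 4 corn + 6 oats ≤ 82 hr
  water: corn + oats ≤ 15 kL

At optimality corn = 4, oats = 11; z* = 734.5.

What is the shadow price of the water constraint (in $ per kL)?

At the optimum: labor uses 82 of 82 (binding); water uses 15 of 15 (binding).
From A_Bᵀ y = c: 4·y_labor + 1·y_water = 36.5; 6·y_labor + 1·y_water = 53.5.
→ y_labor = 8.5 and y_water = 2.5.
Shadow price of water = 2.5.

2.5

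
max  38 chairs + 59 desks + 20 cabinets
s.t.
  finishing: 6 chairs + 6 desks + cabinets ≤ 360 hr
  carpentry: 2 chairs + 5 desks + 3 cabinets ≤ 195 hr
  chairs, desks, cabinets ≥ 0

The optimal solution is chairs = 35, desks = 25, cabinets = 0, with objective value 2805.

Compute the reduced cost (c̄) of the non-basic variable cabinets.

-5

At the optimum: finishing uses 360 of 360 (binding); carpentry uses 195 of 195 (binding).
Dual feasibility on the basic columns requires 6·y_finishing + 2·y_carpentry = 38, 6·y_finishing + 5·y_carpentry = 59.
This yields shadow prices y_finishing = 4, y_carpentry = 7.
Reduced cost of cabinets: c₃ − yᵀa₃ = 20 − (4·1 + 7·3) = 20 − 25 = -5.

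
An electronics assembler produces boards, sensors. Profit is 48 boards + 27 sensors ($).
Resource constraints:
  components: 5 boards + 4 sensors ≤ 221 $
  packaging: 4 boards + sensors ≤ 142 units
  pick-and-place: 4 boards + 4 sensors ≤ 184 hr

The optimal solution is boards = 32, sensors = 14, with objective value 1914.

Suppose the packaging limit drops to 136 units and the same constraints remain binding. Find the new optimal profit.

Binding: packaging and pick-and-place. Non-binding: components (5 unused).
Slack constraints have shadow price 0 (complementary slackness).
From A_Bᵀ y = c: 4·y_packaging + 4·y_pick-and-place = 48; 1·y_packaging + 4·y_pick-and-place = 27.
Solving: y_packaging = 7, y_pick-and-place = 5.
Δz = y_packaging·Δb = 7 × (-6) = -42, so new z* = 1914 − 42 = 1872.

1872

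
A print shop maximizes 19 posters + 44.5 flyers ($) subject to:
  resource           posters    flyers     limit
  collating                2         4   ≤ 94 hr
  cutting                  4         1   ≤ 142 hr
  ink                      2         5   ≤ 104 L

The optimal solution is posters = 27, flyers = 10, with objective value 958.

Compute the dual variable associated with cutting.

0

Check each constraint at x*: collating 94/94 (tight); cutting 118/142 (slack 24); ink 104/104 (tight).
Slack constraints have shadow price 0 (complementary slackness).
From A_Bᵀ y = c: 2·y_collating + 2·y_ink = 19; 4·y_collating + 5·y_ink = 44.5.
Solving: y_collating = 3, y_ink = 6.5.
Shadow price of cutting = 0.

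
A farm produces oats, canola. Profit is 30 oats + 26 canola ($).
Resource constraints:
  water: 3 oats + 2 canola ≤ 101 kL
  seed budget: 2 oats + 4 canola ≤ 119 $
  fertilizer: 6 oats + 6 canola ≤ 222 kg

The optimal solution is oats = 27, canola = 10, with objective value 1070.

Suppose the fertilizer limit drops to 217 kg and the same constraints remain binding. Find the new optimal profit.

At the optimum: water uses 101 of 101 (binding); seed budget uses 94 of 119 (slack = 25); fertilizer uses 222 of 222 (binding).
By complementary slackness, y = 0 for the non-binding constraint.
From A_Bᵀ y = c: 3·y_water + 6·y_fertilizer = 30; 2·y_water + 6·y_fertilizer = 26.
→ y_water = 4 and y_fertilizer = 3.
Δz = y_fertilizer·Δb = 3 × (-5) = -15, so new z* = 1070 − 15 = 1055.

1055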